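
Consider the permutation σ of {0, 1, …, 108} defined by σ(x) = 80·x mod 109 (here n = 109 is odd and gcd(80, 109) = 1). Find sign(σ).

Start at x=66: 66 → 48 → 25 → 38 → 97 → 21 → 45 → … (one orbit).
5 cycles of lengths [27, 27, 27, 27, 1].
n − c = 109 − 5 = 104; sign = (−1)^104 = +1.

+1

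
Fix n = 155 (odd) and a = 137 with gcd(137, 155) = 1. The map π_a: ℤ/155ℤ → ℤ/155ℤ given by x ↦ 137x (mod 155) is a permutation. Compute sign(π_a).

+1

Orbit of 77 under x↦137x: [77, 9, 148, 126, 57, 59, 23]… (length divides ord_155(137)).
Cycle type of π: 60×2 + 30 + 4 + 1; total 5 cycles.
Σ(ℓ_i−1) = 155−5 = 150; sign = (−1)^150 = +1.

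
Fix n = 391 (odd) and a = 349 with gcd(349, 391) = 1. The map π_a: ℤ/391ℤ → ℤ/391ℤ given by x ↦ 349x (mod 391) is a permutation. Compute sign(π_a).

Orbit of 239 under x↦349x: [239, 128, 98, 185, 50, 246, 225]… (length divides ord_391(349)).
Decompose π into cycles: lengths [88, 88, 88, 88, 11, 11, 8, 8, 1] (9 cycles, including the fixed point 0).
9 cycles on 391: each ℓ→(−1)^(ℓ−1), product (−1)^382 = +1.
Via Zolotarev, sign(π_{349}) = (349|391) = +1.

+1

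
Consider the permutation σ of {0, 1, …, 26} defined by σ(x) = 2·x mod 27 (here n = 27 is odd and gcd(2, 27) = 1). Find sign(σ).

-1

Orbit of 2 under x↦2x: [2, 4, 8, 16, 5, 10, 20]… (length divides ord_27(2)).
Cycle type of π: 18 + 6 + 2 + 1; total 4 cycles.
Σ(ℓ_i−1) = 27−4 = 23; sign = (−1)^23 = -1.
(2|27)_J = -1 (Zolotarev's lemma cross-check).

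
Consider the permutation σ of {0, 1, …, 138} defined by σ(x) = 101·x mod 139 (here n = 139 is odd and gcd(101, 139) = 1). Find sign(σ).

Orbit of 26 under x↦101x: [26, 124, 14, 24, 61, 45, 97]… (length divides ord_139(101)).
The orbit structure of x ↦ 101x mod 139: 2 orbits of sizes [138, 1].
n − c = 139 − 2 = 137; sign = (−1)^137 = -1.
Check: (101/139) = -1 by Zolotarev.

-1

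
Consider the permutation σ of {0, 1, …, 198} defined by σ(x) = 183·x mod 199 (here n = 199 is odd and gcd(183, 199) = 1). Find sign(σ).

-1

Orbit of 46 under x↦183x: [46, 60, 35, 37, 5, 119, 86]… (length divides ord_199(183)).
Cycle type of π: 198 + 1; total 2 cycles.
199 − 2 = 197 transpositions; sign(π) = (−1)^197 = -1.
Zolotarev: (183|199) = -1, matching the cycle-count sign.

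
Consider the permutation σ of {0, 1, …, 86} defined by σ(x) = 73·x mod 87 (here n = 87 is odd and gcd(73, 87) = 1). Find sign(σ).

Orbit of 22 under x↦73x: [22, 40, 49, 10, 34, 46, 52]… (length divides ord_87(73)).
Cycle lengths of π_73 on ℤ/87ℤ: [28, 28, 28, 1, 1, 1]; 6 cycles in total.
Σ(ℓ_i−1) = 87−6 = 81; sign = (−1)^81 = -1.
The Jacobi symbol (73|87) = -1 (Zolotarev) agrees.

-1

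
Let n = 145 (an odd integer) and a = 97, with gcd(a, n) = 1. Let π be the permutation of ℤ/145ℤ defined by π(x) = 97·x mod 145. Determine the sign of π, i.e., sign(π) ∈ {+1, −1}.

+1

Start at x=108: 108 → 36 → 12 → 4 → 98 → 81 → 27 → … (one orbit).
7 cycles of lengths [28, 28, 28, 28, 28, 4, 1].
With 7 cycles on 145 points, sign = (−1)^{145−7} = +1.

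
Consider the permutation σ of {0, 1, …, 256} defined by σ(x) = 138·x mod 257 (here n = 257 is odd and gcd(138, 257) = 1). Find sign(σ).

Start at x=153: 153 → 40 → 123 → 12 → 114 → 55 → 137 → … (one orbit).
Decompose π into cycles: lengths [256, 1] (2 cycles, including the fixed point 0).
2 cycles on 257: each ℓ→(−1)^(ℓ−1), product (−1)^255 = -1.
Via Zolotarev, sign(π_{138}) = (138|257) = -1.

-1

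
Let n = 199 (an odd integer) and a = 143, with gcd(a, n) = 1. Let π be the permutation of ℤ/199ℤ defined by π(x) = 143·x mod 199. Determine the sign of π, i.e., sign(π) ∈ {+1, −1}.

Orbit of 90 under x↦143x: [90, 134, 58, 135, 2, 87, 103]… (length divides ord_199(143)).
2 cycles of lengths [198, 1].
sign(π) = (−1)^{n − #cycles} = (−1)^{199−2} = (−1)^197 = -1.
Via Zolotarev, sign(π_{143}) = (143|199) = -1.

-1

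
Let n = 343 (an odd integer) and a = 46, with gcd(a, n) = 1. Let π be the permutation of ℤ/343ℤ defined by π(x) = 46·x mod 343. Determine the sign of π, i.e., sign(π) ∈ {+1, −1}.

Orbit of 228 under x↦46x: [228, 198, 190, 165, 44, 309, 151]… (length divides ord_343(46)).
Cycle type of π: 147×2 + 21×2 + 3×2 + 1; total 7 cycles.
7 cycles on 343: each ℓ→(−1)^(ℓ−1), product (−1)^336 = +1.

+1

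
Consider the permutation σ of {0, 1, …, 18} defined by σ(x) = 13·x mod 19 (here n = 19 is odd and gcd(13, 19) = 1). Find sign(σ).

Orbit of 2 under x↦13x: [2, 7, 15, 5, 8, 9, 3]… (length divides ord_19(13)).
π_13 has 2 disjoint cycles with lengths [18, 1] on {0,…,18}.
Σ(ℓ_i−1) = 19−2 = 17; sign = (−1)^17 = -1.

-1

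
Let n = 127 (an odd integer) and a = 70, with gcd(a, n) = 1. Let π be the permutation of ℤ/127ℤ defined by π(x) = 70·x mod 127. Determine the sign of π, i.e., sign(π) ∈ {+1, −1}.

+1

Trace 47: π^k(47) = [47, 115, 49, 1, 70, 74, 100] for k=0..6.
3 cycles of lengths [63, 63, 1].
With 3 cycles on 127 points, sign = (−1)^{127−3} = +1.
Check: (70/127) = +1 by Zolotarev.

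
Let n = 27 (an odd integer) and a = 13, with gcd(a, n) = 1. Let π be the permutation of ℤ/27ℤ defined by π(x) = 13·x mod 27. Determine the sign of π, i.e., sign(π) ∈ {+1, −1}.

Orbit of 4 under x↦13x: [4, 25, 1, 13, 7, 10, 22]… (length divides ord_27(13)).
The orbit structure of x ↦ 13x mod 27: 7 orbits of sizes [9, 9, 3, 3, 1, 1, 1].
sign(π) = (−1)^{n − #cycles} = (−1)^{27−7} = (−1)^20 = +1.

+1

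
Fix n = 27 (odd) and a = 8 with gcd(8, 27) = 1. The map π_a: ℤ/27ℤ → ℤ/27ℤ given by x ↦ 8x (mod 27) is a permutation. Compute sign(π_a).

Orbit of 8 under x↦8x: [8, 10, 26, 19, 17, 1]… (length divides ord_27(8)).
Cycle lengths of π_8 on ℤ/27ℤ: [6, 6, 6, 2, 2, 2, 2, 1]; 8 cycles in total.
sign(π) = (−1)^{n − #cycles} = (−1)^{27−8} = (−1)^19 = -1.
Zolotarev: (8|27) = -1, matching the cycle-count sign.

-1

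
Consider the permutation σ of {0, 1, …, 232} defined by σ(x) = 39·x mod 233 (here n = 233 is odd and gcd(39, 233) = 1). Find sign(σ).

-1

Orbit of 222 under x↦39x: [222, 37, 45, 124, 176, 107, 212]… (length divides ord_233(39)).
The orbit structure of x ↦ 39x mod 233: 2 orbits of sizes [232, 1].
233 − 2 = 231 transpositions; sign(π) = (−1)^231 = -1.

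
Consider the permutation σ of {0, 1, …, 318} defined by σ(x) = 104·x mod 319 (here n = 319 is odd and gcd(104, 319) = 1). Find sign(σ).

Start at x=157: 157 → 59 → 75 → 144 → 302 → 146 → 191 → … (one orbit).
Cycle lengths of π_104 on ℤ/319ℤ: [20, 20, 20, 20, 20, 20, 20, 20, 20, 20, 20, 20, 20, 20, 5, 5, 4, 4, 4, 4, 4, 4, 4, 1]; 24 cycles in total.
319 − 24 = 295 transpositions; sign(π) = (−1)^295 = -1.
Via Zolotarev, sign(π_{104}) = (104|319) = -1.

-1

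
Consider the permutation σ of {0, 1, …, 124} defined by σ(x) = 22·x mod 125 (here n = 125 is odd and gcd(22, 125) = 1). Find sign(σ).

Orbit of 11 under x↦22x: [11, 117, 74, 3, 66, 77, 69]… (length divides ord_125(22)).
Cycle lengths of π_22 on ℤ/125ℤ: [100, 20, 4, 1]; 4 cycles in total.
With 4 cycles on 125 points, sign = (−1)^{125−4} = -1.
Via Zolotarev, sign(π_{22}) = (22|125) = -1.

-1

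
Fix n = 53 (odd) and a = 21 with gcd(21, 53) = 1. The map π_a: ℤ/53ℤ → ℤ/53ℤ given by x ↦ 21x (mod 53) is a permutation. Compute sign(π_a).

-1

Orbit of 46 under x↦21x: [46, 12, 40, 45, 44, 23, 6]… (length divides ord_53(21)).
Decompose π into cycles: lengths [52, 1] (2 cycles, including the fixed point 0).
n − c = 53 − 2 = 51; sign = (−1)^51 = -1.
Zolotarev: (21|53) = -1, matching the cycle-count sign.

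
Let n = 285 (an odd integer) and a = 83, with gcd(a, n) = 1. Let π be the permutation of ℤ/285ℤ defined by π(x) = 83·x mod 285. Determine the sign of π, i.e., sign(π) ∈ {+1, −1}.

+1

Trace 83: π^k(83) = [83, 49, 77, 121, 68, 229, 197] for k=0..6.
Decompose π into cycles: lengths [12, 12, 12, 12, 12, 12, 12, 12, 12, 12, 12, 12, 12, 12, 12, 12, 12, 12, 6, 6, 6, 6, 6, 6, 4, 4, 4, 3, 3, 3, 3, 3, 3, 2, 1] (35 cycles, including the fixed point 0).
With 35 cycles on 285 points, sign = (−1)^{285−35} = +1.
Zolotarev: (83|285) = +1, matching the cycle-count sign.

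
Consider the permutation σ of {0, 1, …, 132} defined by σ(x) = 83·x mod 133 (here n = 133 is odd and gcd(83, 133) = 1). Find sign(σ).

Orbit of 83 under x↦83x: [83, 106, 20, 64, 125, 1]… (length divides ord_133(83)).
28 cycles of lengths [6, 6, 6, 6, 6, 6, 6, 6, 6, 6, 6, 6, 6, 6, 6, 6, 6, 6, 3, 3, 3, 3, 3, 3, 2, 2, 2, 1].
With 28 cycles on 133 points, sign = (−1)^{133−28} = -1.

-1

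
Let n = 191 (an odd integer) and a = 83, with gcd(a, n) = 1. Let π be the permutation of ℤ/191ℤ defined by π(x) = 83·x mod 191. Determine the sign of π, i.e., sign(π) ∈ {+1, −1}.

Trace 42: π^k(42) = [42, 48, 164, 51, 31, 90, 21] for k=0..6.
Cycle type of π: 190 + 1; total 2 cycles.
Σ(ℓ_i−1) = 191−2 = 189; sign = (−1)^189 = -1.

-1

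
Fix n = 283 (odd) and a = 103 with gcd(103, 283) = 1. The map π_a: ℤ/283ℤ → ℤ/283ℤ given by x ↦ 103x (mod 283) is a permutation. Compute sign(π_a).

+1

Orbit of 40 under x↦103x: [40, 158, 143, 13, 207, 96, 266]… (length divides ord_283(103)).
3 cycles of lengths [141, 141, 1].
3 cycles on 283: each ℓ→(−1)^(ℓ−1), product (−1)^280 = +1.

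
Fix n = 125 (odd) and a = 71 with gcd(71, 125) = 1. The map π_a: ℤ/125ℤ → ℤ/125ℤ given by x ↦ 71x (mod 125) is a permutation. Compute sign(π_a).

+1

Trace 1: π^k(1) = [1, 71, 41, 36, 56, 101, 46] for k=0..6.
Decompose π into cycles: lengths [25, 25, 25, 25, 5, 5, 5, 5, 1, 1, 1, 1, 1] (13 cycles, including the fixed point 0).
sign(π) = (−1)^{n − #cycles} = (−1)^{125−13} = (−1)^112 = +1.
The Jacobi symbol (71|125) = +1 (Zolotarev) agrees.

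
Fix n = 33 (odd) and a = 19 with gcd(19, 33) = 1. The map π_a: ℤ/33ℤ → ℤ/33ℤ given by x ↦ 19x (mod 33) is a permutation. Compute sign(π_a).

Orbit of 4 under x↦19x: [4, 10, 25, 13, 16, 7, 1]… (length divides ord_33(19)).
Cycle type of π: 10×3 + 1×3; total 6 cycles.
n − c = 33 − 6 = 27; sign = (−1)^27 = -1.
The Jacobi symbol (19|33) = -1 (Zolotarev) agrees.

-1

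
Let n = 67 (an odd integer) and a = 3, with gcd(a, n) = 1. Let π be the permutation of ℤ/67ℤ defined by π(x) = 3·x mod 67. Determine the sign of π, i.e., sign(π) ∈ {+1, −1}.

Orbit of 45 under x↦3x: [45, 1, 3, 9, 27, 14, 42]… (length divides ord_67(3)).
The orbit structure of x ↦ 3x mod 67: 4 orbits of sizes [22, 22, 22, 1].
sign(π) = (−1)^{n − #cycles} = (−1)^{67−4} = (−1)^63 = -1.
Via Zolotarev, sign(π_{3}) = (3|67) = -1.

-1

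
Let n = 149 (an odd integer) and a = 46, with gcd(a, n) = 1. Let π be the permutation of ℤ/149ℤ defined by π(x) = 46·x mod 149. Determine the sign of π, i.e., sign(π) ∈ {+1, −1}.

+1

Start at x=46: 46 → 30 → 39 → 6 → 127 → 31 → 85 → … (one orbit).
Cycle lengths of π_46 on ℤ/149ℤ: [37, 37, 37, 37, 1]; 5 cycles in total.
sign(π) = (−1)^{n − #cycles} = (−1)^{149−5} = (−1)^144 = +1.
Check: (46/149) = +1 by Zolotarev.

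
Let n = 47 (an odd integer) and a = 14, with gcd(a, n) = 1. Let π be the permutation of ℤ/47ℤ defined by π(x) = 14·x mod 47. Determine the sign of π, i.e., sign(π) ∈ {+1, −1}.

Orbit of 4 under x↦14x: [4, 9, 32, 25, 21, 12, 27]… (length divides ord_47(14)).
π_14 has 3 disjoint cycles with lengths [23, 23, 1] on {0,…,46}.
47 − 3 = 44 transpositions; sign(π) = (−1)^44 = +1.
Via Zolotarev, sign(π_{14}) = (14|47) = +1.

+1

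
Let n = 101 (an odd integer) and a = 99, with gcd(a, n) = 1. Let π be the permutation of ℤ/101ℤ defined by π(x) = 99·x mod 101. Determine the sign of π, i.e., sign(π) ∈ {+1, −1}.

Trace 8: π^k(8) = [8, 85, 32, 37, 27, 47, 7] for k=0..6.
Decompose π into cycles: lengths [100, 1] (2 cycles, including the fixed point 0).
Σ(ℓ_i−1) = 101−2 = 99; sign = (−1)^99 = -1.
Zolotarev: (99|101) = -1, matching the cycle-count sign.

-1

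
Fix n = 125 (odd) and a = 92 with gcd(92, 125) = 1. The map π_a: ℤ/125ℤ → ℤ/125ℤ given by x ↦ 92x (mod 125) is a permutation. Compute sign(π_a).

-1

Orbit of 84 under x↦92x: [84, 103, 101, 42, 114, 113, 21]… (length divides ord_125(92)).
π_92 has 4 disjoint cycles with lengths [100, 20, 4, 1] on {0,…,124}.
125 − 4 = 121 transpositions; sign(π) = (−1)^121 = -1.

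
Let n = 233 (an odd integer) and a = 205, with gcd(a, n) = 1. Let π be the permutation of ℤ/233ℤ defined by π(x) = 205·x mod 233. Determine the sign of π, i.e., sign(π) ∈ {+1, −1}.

Trace 85: π^k(85) = [85, 183, 2, 177, 170, 133, 4] for k=0..6.
Decompose π into cycles: lengths [116, 116, 1] (3 cycles, including the fixed point 0).
n − c = 233 − 3 = 230; sign = (−1)^230 = +1.
The Jacobi symbol (205|233) = +1 (Zolotarev) agrees.

+1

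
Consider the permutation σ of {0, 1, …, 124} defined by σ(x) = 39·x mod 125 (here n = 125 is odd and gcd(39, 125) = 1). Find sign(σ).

Trace 54: π^k(54) = [54, 106, 9, 101, 64, 121, 94] for k=0..6.
Cycle type of π: 50×2 + 10×2 + 2×2 + 1; total 7 cycles.
125 − 7 = 118 transpositions; sign(π) = (−1)^118 = +1.
Via Zolotarev, sign(π_{39}) = (39|125) = +1.

+1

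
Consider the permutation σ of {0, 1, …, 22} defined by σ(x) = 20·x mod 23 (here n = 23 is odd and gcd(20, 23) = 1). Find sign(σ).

Orbit of 10 under x↦20x: [10, 16, 21, 6, 5, 8, 22]… (length divides ord_23(20)).
Decompose π into cycles: lengths [22, 1] (2 cycles, including the fixed point 0).
With 2 cycles on 23 points, sign = (−1)^{23−2} = -1.
Via Zolotarev, sign(π_{20}) = (20|23) = -1.

-1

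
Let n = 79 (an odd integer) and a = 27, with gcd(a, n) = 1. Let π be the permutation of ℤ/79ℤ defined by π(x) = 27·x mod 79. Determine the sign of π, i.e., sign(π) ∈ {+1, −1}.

-1

Start at x=22: 22 → 41 → 1 → 27 → 18 → 12 → 8 → … (one orbit).
Cycle type of π: 26×3 + 1; total 4 cycles.
sign(π) = (−1)^{n − #cycles} = (−1)^{79−4} = (−1)^75 = -1.
The Jacobi symbol (27|79) = -1 (Zolotarev) agrees.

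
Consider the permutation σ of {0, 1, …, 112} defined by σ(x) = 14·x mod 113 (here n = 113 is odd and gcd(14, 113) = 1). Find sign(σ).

+1

Orbit of 32 under x↦14x: [32, 109, 57, 7, 98, 16, 111]… (length divides ord_113(14)).
Decompose π into cycles: lengths [28, 28, 28, 28, 1] (5 cycles, including the fixed point 0).
n − c = 113 − 5 = 108; sign = (−1)^108 = +1.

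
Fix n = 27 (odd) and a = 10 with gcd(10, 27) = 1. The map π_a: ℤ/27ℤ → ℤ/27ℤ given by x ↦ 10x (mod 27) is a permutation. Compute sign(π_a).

Orbit of 10 under x↦10x: [10, 19, 1]… (length divides ord_27(10)).
π_10 has 15 disjoint cycles with lengths [3, 3, 3, 3, 3, 3, 1, 1, 1, 1, 1, 1, 1, 1, 1] on {0,…,26}.
n − c = 27 − 15 = 12; sign = (−1)^12 = +1.

+1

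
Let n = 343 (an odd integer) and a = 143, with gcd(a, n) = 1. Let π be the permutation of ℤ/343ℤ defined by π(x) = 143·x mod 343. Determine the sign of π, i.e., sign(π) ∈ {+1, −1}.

Start at x=335: 335 → 228 → 19 → 316 → 255 → 107 → 209 → … (one orbit).
Cycle type of π: 294 + 42 + 6 + 1; total 4 cycles.
4 cycles on 343: each ℓ→(−1)^(ℓ−1), product (−1)^339 = -1.
(143|343)_J = -1 (Zolotarev's lemma cross-check).

-1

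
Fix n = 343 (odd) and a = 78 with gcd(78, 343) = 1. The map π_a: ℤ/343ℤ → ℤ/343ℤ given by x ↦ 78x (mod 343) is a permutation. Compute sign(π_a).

Start at x=337: 337 → 218 → 197 → 274 → 106 → 36 → 64 → … (one orbit).
Cycle type of π: 49×6 + 7×6 + 1×7; total 19 cycles.
With 19 cycles on 343 points, sign = (−1)^{343−19} = +1.
Via Zolotarev, sign(π_{78}) = (78|343) = +1.

+1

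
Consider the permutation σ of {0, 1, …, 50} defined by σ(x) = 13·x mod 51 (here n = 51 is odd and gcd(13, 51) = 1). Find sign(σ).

+1

Trace 4: π^k(4) = [4, 1, 13, 16] for k=0..3.
Cycle type of π: 4×12 + 1×3; total 15 cycles.
15 cycles on 51: each ℓ→(−1)^(ℓ−1), product (−1)^36 = +1.
Via Zolotarev, sign(π_{13}) = (13|51) = +1.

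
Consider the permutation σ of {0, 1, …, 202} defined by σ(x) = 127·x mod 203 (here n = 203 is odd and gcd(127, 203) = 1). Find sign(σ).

-1

Trace 148: π^k(148) = [148, 120, 15, 78, 162, 71, 85] for k=0..6.
14 cycles of lengths [28, 28, 28, 28, 28, 28, 28, 1, 1, 1, 1, 1, 1, 1].
14 cycles on 203: each ℓ→(−1)^(ℓ−1), product (−1)^189 = -1.
Zolotarev: (127|203) = -1, matching the cycle-count sign.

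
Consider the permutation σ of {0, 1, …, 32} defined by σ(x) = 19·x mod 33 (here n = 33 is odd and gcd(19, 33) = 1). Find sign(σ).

-1

Start at x=10: 10 → 25 → 13 → 16 → 7 → 1 → 19 → … (one orbit).
Cycle type of π: 10×3 + 1×3; total 6 cycles.
sign(π) = (−1)^{n − #cycles} = (−1)^{33−6} = (−1)^27 = -1.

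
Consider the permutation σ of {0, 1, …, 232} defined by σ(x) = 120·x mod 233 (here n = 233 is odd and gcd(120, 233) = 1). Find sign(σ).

Orbit of 101 under x↦120x: [101, 4, 14, 49, 55, 76, 33]… (length divides ord_233(120)).
The orbit structure of x ↦ 120x mod 233: 3 orbits of sizes [116, 116, 1].
n − c = 233 − 3 = 230; sign = (−1)^230 = +1.
Check: (120/233) = +1 by Zolotarev.

+1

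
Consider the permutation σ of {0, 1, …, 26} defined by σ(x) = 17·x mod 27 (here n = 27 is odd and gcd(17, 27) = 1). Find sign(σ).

-1

Trace 19: π^k(19) = [19, 26, 10, 8, 1, 17] for k=0..5.
Decompose π into cycles: lengths [6, 6, 6, 2, 2, 2, 2, 1] (8 cycles, including the fixed point 0).
sign(π) = (−1)^{n − #cycles} = (−1)^{27−8} = (−1)^19 = -1.
Zolotarev: (17|27) = -1, matching the cycle-count sign.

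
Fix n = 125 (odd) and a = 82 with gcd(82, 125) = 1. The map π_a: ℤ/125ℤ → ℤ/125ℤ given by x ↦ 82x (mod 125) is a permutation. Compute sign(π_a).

Orbit of 43 under x↦82x: [43, 26, 7, 74, 68, 76, 107]… (length divides ord_125(82)).
Cycle lengths of π_82 on ℤ/125ℤ: [20, 20, 20, 20, 20, 4, 4, 4, 4, 4, 4, 1]; 12 cycles in total.
With 12 cycles on 125 points, sign = (−1)^{125−12} = -1.
The Jacobi symbol (82|125) = -1 (Zolotarev) agrees.

-1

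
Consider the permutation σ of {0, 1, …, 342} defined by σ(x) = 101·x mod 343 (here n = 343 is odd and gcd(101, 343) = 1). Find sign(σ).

-1

Orbit of 298 under x↦101x: [298, 257, 232, 108, 275, 335, 221]… (length divides ord_343(101)).
π_101 has 4 disjoint cycles with lengths [294, 42, 6, 1] on {0,…,342}.
n − c = 343 − 4 = 339; sign = (−1)^339 = -1.
(101|343)_J = -1 (Zolotarev's lemma cross-check).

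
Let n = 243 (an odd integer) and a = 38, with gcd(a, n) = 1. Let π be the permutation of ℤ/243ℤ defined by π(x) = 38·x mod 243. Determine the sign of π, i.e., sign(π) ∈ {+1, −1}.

Trace 179: π^k(179) = [179, 241, 167, 28, 92, 94, 170] for k=0..6.
Cycle lengths of π_38 on ℤ/243ℤ: [162, 54, 18, 6, 2, 1]; 6 cycles in total.
Σ(ℓ_i−1) = 243−6 = 237; sign = (−1)^237 = -1.
Check: (38/243) = -1 by Zolotarev.

-1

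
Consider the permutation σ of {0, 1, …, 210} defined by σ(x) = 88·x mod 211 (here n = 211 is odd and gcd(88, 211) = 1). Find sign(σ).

Start at x=40: 40 → 144 → 12 → 1 → 88 → 148 → 153 → … (one orbit).
The orbit structure of x ↦ 88x mod 211: 16 orbits of sizes [14, 14, 14, 14, 14, 14, 14, 14, 14, 14, 14, 14, 14, 14, 14, 1].
Σ(ℓ_i−1) = 211−16 = 195; sign = (−1)^195 = -1.
Check: (88/211) = -1 by Zolotarev.

-1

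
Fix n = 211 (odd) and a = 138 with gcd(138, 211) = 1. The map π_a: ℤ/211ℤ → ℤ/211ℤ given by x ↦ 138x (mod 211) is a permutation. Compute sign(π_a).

Start at x=94: 94 → 101 → 12 → 179 → 15 → 171 → 177 → … (one orbit).
Cycle lengths of π_138 on ℤ/211ℤ: [42, 42, 42, 42, 42, 1]; 6 cycles in total.
sign(π) = (−1)^{n − #cycles} = (−1)^{211−6} = (−1)^205 = -1.
(138|211)_J = -1 (Zolotarev's lemma cross-check).

-1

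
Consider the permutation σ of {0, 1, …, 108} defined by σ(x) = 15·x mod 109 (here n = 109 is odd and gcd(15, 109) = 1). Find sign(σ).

+1

Start at x=3: 3 → 45 → 21 → 97 → 38 → 25 → 48 → … (one orbit).
π_15 has 5 disjoint cycles with lengths [27, 27, 27, 27, 1] on {0,…,108}.
sign(π) = (−1)^{n − #cycles} = (−1)^{109−5} = (−1)^104 = +1.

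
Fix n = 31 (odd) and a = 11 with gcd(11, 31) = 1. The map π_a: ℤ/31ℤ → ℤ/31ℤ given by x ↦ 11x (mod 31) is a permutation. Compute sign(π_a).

Trace 22: π^k(22) = [22, 25, 27, 18, 12, 8, 26] for k=0..6.
Decompose π into cycles: lengths [30, 1] (2 cycles, including the fixed point 0).
2 cycles on 31: each ℓ→(−1)^(ℓ−1), product (−1)^29 = -1.
The Jacobi symbol (11|31) = -1 (Zolotarev) agrees.

-1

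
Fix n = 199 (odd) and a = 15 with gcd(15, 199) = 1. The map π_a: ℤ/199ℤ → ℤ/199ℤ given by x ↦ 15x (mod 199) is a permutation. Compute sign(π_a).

-1

Trace 55: π^k(55) = [55, 29, 37, 157, 166, 102, 137] for k=0..6.
π_15 has 2 disjoint cycles with lengths [198, 1] on {0,…,198}.
2 cycles on 199: each ℓ→(−1)^(ℓ−1), product (−1)^197 = -1.
Check: (15/199) = -1 by Zolotarev.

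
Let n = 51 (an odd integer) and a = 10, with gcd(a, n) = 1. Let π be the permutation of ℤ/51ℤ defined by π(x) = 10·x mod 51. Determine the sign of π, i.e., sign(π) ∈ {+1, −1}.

Orbit of 28 under x↦10x: [28, 25, 46, 1, 10, 49, 31]… (length divides ord_51(10)).
The orbit structure of x ↦ 10x mod 51: 6 orbits of sizes [16, 16, 16, 1, 1, 1].
6 cycles on 51: each ℓ→(−1)^(ℓ−1), product (−1)^45 = -1.

-1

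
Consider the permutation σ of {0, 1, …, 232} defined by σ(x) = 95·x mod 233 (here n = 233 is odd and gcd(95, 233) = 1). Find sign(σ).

-1

Start at x=78: 78 → 187 → 57 → 56 → 194 → 23 → 88 → … (one orbit).
Decompose π into cycles: lengths [232, 1] (2 cycles, including the fixed point 0).
2 cycles on 233: each ℓ→(−1)^(ℓ−1), product (−1)^231 = -1.
Zolotarev: (95|233) = -1, matching the cycle-count sign.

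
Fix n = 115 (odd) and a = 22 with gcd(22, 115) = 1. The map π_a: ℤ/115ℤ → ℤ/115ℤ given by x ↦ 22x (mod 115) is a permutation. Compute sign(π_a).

Start at x=22: 22 → 24 → 68 → 1 → 22 (one orbit).
Decompose π into cycles: lengths [4, 4, 4, 4, 4, 4, 4, 4, 4, 4, 4, 4, 4, 4, 4, 4, 4, 4, 4, 4, 4, 4, 4, 2, 2, 2, 2, 2, 2, 2, 2, 2, 2, 2, 1] (35 cycles, including the fixed point 0).
35 cycles on 115: each ℓ→(−1)^(ℓ−1), product (−1)^80 = +1.
Zolotarev: (22|115) = +1, matching the cycle-count sign.

+1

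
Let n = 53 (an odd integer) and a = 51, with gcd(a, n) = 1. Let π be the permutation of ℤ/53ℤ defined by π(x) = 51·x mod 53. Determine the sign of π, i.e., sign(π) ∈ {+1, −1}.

Orbit of 13 under x↦51x: [13, 27, 52, 2, 49, 8, 37]… (length divides ord_53(51)).
Decompose π into cycles: lengths [52, 1] (2 cycles, including the fixed point 0).
53 − 2 = 51 transpositions; sign(π) = (−1)^51 = -1.

-1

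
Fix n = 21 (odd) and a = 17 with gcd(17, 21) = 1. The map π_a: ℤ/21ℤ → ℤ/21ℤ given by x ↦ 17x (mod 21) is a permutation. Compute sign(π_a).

+1

Trace 20: π^k(20) = [20, 4, 5, 1, 17, 16] for k=0..5.
Decompose π into cycles: lengths [6, 6, 6, 2, 1] (5 cycles, including the fixed point 0).
Σ(ℓ_i−1) = 21−5 = 16; sign = (−1)^16 = +1.
Zolotarev: (17|21) = +1, matching the cycle-count sign.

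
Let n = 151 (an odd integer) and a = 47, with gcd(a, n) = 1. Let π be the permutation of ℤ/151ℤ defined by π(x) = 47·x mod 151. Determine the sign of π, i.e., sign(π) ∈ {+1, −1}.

+1

Orbit of 34 under x↦47x: [34, 88, 59, 55, 18, 91, 49]… (length divides ord_151(47)).
3 cycles of lengths [75, 75, 1].
With 3 cycles on 151 points, sign = (−1)^{151−3} = +1.
Zolotarev: (47|151) = +1, matching the cycle-count sign.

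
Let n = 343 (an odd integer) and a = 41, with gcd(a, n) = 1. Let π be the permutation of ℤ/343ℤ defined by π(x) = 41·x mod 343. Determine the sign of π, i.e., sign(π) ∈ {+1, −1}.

Start at x=146: 146 → 155 → 181 → 218 → 20 → 134 → 6 → … (one orbit).
Decompose π into cycles: lengths [98, 98, 98, 14, 14, 14, 2, 2, 2, 1] (10 cycles, including the fixed point 0).
n − c = 343 − 10 = 333; sign = (−1)^333 = -1.
(41|343)_J = -1 (Zolotarev's lemma cross-check).

-1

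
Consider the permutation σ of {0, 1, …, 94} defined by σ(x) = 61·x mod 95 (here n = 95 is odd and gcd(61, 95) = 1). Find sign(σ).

+1

Orbit of 66 under x↦61x: [66, 36, 11, 6, 81, 1, 61]… (length divides ord_95(61)).
The orbit structure of x ↦ 61x mod 95: 15 orbits of sizes [9, 9, 9, 9, 9, 9, 9, 9, 9, 9, 1, 1, 1, 1, 1].
95 − 15 = 80 transpositions; sign(π) = (−1)^80 = +1.
The Jacobi symbol (61|95) = +1 (Zolotarev) agrees.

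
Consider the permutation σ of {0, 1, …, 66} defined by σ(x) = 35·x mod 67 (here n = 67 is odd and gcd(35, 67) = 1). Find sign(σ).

Orbit of 35 under x↦35x: [35, 19, 62, 26, 39, 25, 4]… (length divides ord_67(35)).
π_35 has 3 disjoint cycles with lengths [33, 33, 1] on {0,…,66}.
n − c = 67 − 3 = 64; sign = (−1)^64 = +1.
The Jacobi symbol (35|67) = +1 (Zolotarev) agrees.

+1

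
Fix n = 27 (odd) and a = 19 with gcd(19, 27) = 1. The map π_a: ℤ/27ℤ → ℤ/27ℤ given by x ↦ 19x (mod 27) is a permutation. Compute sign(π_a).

+1

Start at x=10: 10 → 1 → 19 → 10 (one orbit).
Cycle type of π: 3×6 + 1×9; total 15 cycles.
sign(π) = (−1)^{n − #cycles} = (−1)^{27−15} = (−1)^12 = +1.
Zolotarev: (19|27) = +1, matching the cycle-count sign.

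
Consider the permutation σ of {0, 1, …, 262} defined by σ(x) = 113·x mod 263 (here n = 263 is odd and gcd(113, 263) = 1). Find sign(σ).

-1

Start at x=206: 206 → 134 → 151 → 231 → 66 → 94 → 102 → … (one orbit).
2 cycles of lengths [262, 1].
sign(π) = (−1)^{n − #cycles} = (−1)^{263−2} = (−1)^261 = -1.
The Jacobi symbol (113|263) = -1 (Zolotarev) agrees.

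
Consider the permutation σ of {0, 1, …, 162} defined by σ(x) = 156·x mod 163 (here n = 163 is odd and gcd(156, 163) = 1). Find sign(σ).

Orbit of 145 under x↦156x: [145, 126, 96, 143, 140, 161, 14]… (length divides ord_163(156)).
Cycle type of π: 81×2 + 1; total 3 cycles.
With 3 cycles on 163 points, sign = (−1)^{163−3} = +1.

+1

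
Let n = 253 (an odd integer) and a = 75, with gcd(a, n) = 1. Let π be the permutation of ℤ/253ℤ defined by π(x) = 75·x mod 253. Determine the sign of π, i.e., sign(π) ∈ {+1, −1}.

Orbit of 104 under x↦75x: [104, 210, 64, 246, 234, 93, 144]… (length divides ord_253(75)).
Cycle lengths of π_75 on ℤ/253ℤ: [55, 55, 55, 55, 11, 11, 5, 5, 1]; 9 cycles in total.
Σ(ℓ_i−1) = 253−9 = 244; sign = (−1)^244 = +1.

+1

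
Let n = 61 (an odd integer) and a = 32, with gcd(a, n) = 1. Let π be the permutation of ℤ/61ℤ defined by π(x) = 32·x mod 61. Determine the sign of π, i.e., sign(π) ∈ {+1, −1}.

Trace 11: π^k(11) = [11, 47, 40, 60, 29, 13, 50] for k=0..6.
Decompose π into cycles: lengths [12, 12, 12, 12, 12, 1] (6 cycles, including the fixed point 0).
61 − 6 = 55 transpositions; sign(π) = (−1)^55 = -1.

-1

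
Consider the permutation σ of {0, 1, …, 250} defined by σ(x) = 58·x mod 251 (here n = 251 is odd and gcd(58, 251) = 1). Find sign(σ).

Trace 101: π^k(101) = [101, 85, 161, 51, 197, 131, 68] for k=0..6.
Decompose π into cycles: lengths [125, 125, 1] (3 cycles, including the fixed point 0).
3 cycles on 251: each ℓ→(−1)^(ℓ−1), product (−1)^248 = +1.
Via Zolotarev, sign(π_{58}) = (58|251) = +1.

+1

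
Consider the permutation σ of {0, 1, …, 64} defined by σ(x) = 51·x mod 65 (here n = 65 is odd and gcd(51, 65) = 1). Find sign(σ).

+1

Start at x=51: 51 → 1 → 51 (one orbit).
π_51 has 35 disjoint cycles with lengths [2, 2, 2, 2, 2, 2, 2, 2, 2, 2, 2, 2, 2, 2, 2, 2, 2, 2, 2, 2, 2, 2, 2, 2, 2, 2, 2, 2, 2, 2, 1, 1, 1, 1, 1] on {0,…,64}.
65 − 35 = 30 transpositions; sign(π) = (−1)^30 = +1.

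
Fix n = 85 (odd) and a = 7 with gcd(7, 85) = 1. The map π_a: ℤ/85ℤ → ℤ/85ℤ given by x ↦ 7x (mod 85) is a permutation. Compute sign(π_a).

+1

Start at x=19: 19 → 48 → 81 → 57 → 59 → 73 → 1 → … (one orbit).
π_7 has 7 disjoint cycles with lengths [16, 16, 16, 16, 16, 4, 1] on {0,…,84}.
n − c = 85 − 7 = 78; sign = (−1)^78 = +1.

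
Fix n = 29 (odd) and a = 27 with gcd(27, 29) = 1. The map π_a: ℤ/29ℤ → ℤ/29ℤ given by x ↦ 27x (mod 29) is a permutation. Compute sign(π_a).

-1

Orbit of 15 under x↦27x: [15, 28, 2, 25, 8, 13, 3]… (length divides ord_29(27)).
π_27 has 2 disjoint cycles with lengths [28, 1] on {0,…,28}.
29 − 2 = 27 transpositions; sign(π) = (−1)^27 = -1.
Via Zolotarev, sign(π_{27}) = (27|29) = -1.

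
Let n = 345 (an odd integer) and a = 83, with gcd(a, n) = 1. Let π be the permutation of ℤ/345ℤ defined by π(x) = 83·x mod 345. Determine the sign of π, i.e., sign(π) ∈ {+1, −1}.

Start at x=94: 94 → 212 → 1 → 83 → 334 → 122 → 121 → … (one orbit).
Cycle lengths of π_83 on ℤ/345ℤ: [44, 44, 44, 44, 44, 44, 22, 22, 22, 4, 4, 4, 2, 1]; 14 cycles in total.
Σ(ℓ_i−1) = 345−14 = 331; sign = (−1)^331 = -1.
(83|345)_J = -1 (Zolotarev's lemma cross-check).

-1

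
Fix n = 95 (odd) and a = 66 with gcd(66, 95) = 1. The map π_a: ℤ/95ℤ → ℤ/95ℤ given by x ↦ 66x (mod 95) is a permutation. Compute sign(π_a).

+1

Start at x=16: 16 → 11 → 61 → 36 → 1 → 66 → 81 → … (one orbit).
The orbit structure of x ↦ 66x mod 95: 15 orbits of sizes [9, 9, 9, 9, 9, 9, 9, 9, 9, 9, 1, 1, 1, 1, 1].
95 − 15 = 80 transpositions; sign(π) = (−1)^80 = +1.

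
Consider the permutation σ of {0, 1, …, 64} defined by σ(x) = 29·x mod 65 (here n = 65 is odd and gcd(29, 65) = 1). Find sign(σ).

+1

Start at x=1: 1 → 29 → 61 → 14 → 16 → 9 → 1 (one orbit).
15 cycles of lengths [6, 6, 6, 6, 6, 6, 6, 6, 3, 3, 3, 3, 2, 2, 1].
sign(π) = (−1)^{n − #cycles} = (−1)^{65−15} = (−1)^50 = +1.
The Jacobi symbol (29|65) = +1 (Zolotarev) agrees.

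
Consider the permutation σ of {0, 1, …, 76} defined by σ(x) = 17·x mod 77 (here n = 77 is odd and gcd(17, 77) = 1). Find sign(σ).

+1

Trace 6: π^k(6) = [6, 25, 40, 64, 10, 16, 41] for k=0..6.
5 cycles of lengths [30, 30, 10, 6, 1].
Σ(ℓ_i−1) = 77−5 = 72; sign = (−1)^72 = +1.
The Jacobi symbol (17|77) = +1 (Zolotarev) agrees.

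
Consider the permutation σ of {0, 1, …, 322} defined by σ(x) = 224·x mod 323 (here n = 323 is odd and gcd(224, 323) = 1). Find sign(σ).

+1

Orbit of 91 under x↦224x: [91, 35, 88, 9, 78, 30, 260]… (length divides ord_323(224)).
π_224 has 5 disjoint cycles with lengths [144, 144, 18, 16, 1] on {0,…,322}.
With 5 cycles on 323 points, sign = (−1)^{323−5} = +1.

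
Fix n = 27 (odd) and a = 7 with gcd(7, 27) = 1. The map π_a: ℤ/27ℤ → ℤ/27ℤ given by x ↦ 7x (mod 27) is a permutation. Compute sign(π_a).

Orbit of 13 under x↦7x: [13, 10, 16, 4, 1, 7, 22]… (length divides ord_27(7)).
Decompose π into cycles: lengths [9, 9, 3, 3, 1, 1, 1] (7 cycles, including the fixed point 0).
n − c = 27 − 7 = 20; sign = (−1)^20 = +1.
Check: (7/27) = +1 by Zolotarev.

+1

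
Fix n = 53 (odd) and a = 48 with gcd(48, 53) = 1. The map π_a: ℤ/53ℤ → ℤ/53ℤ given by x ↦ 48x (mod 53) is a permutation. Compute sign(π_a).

-1

Orbit of 16 under x↦48x: [16, 26, 29, 14, 36, 32, 52]… (length divides ord_53(48)).
2 cycles of lengths [52, 1].
sign(π) = (−1)^{n − #cycles} = (−1)^{53−2} = (−1)^51 = -1.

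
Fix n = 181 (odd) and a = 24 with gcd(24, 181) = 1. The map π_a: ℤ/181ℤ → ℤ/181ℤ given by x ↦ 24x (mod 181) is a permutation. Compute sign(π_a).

-1

Trace 144: π^k(144) = [144, 17, 46, 18, 70, 51, 138] for k=0..6.
Cycle type of π: 180 + 1; total 2 cycles.
sign(π) = (−1)^{n − #cycles} = (−1)^{181−2} = (−1)^179 = -1.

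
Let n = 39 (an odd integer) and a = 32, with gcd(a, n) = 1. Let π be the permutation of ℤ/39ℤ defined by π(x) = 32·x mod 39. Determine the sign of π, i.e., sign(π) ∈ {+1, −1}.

Orbit of 1 under x↦32x: [1, 32, 10, 8, 22, 2, 25]… (length divides ord_39(32)).
Cycle lengths of π_32 on ℤ/39ℤ: [12, 12, 12, 2, 1]; 5 cycles in total.
With 5 cycles on 39 points, sign = (−1)^{39−5} = +1.
Check: (32/39) = +1 by Zolotarev.

+1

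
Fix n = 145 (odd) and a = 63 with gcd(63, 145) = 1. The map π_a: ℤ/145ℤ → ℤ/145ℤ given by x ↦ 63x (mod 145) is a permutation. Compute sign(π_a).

Start at x=22: 22 → 81 → 28 → 24 → 62 → 136 → 13 → … (one orbit).
The orbit structure of x ↦ 63x mod 145: 8 orbits of sizes [28, 28, 28, 28, 14, 14, 4, 1].
With 8 cycles on 145 points, sign = (−1)^{145−8} = -1.

-1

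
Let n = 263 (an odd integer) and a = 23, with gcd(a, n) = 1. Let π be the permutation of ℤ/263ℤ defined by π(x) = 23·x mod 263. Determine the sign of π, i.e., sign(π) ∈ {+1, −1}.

+1

Start at x=100: 100 → 196 → 37 → 62 → 111 → 186 → 70 → … (one orbit).
The orbit structure of x ↦ 23x mod 263: 3 orbits of sizes [131, 131, 1].
sign(π) = (−1)^{n − #cycles} = (−1)^{263−3} = (−1)^260 = +1.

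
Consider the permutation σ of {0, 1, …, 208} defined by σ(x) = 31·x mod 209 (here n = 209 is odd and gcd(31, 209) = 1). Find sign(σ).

Start at x=64: 64 → 103 → 58 → 126 → 144 → 75 → 26 → … (one orbit).
12 cycles of lengths [30, 30, 30, 30, 30, 30, 6, 6, 6, 5, 5, 1].
12 cycles on 209: each ℓ→(−1)^(ℓ−1), product (−1)^197 = -1.
(31|209)_J = -1 (Zolotarev's lemma cross-check).

-1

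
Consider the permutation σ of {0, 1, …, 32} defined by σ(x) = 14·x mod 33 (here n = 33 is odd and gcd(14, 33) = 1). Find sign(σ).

Start at x=20: 20 → 16 → 26 → 1 → 14 → 31 → 5 → … (one orbit).
The orbit structure of x ↦ 14x mod 33: 6 orbits of sizes [10, 10, 5, 5, 2, 1].
6 cycles on 33: each ℓ→(−1)^(ℓ−1), product (−1)^27 = -1.
Via Zolotarev, sign(π_{14}) = (14|33) = -1.

-1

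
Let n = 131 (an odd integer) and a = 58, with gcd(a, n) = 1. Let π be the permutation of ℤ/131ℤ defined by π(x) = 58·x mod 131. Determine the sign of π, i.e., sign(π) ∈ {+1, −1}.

Start at x=1: 1 → 58 → 89 → 53 → 61 → 1 (one orbit).
Cycle type of π: 5×26 + 1; total 27 cycles.
n − c = 131 − 27 = 104; sign = (−1)^104 = +1.
Check: (58/131) = +1 by Zolotarev.

+1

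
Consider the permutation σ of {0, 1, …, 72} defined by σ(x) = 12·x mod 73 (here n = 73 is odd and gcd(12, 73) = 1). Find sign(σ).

Orbit of 38 under x↦12x: [38, 18, 70, 37, 6, 72, 61]… (length divides ord_73(12)).
π_12 has 3 disjoint cycles with lengths [36, 36, 1] on {0,…,72}.
Σ(ℓ_i−1) = 73−3 = 70; sign = (−1)^70 = +1.
Zolotarev: (12|73) = +1, matching the cycle-count sign.

+1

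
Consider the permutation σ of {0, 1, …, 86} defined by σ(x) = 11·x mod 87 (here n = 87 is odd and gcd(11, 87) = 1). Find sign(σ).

+1

Start at x=68: 68 → 52 → 50 → 28 → 47 → 82 → 32 → … (one orbit).
Cycle type of π: 28×3 + 2 + 1; total 5 cycles.
sign(π) = (−1)^{n − #cycles} = (−1)^{87−5} = (−1)^82 = +1.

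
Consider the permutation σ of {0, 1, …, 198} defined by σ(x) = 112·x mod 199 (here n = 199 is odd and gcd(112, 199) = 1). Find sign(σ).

+1

Start at x=16: 16 → 1 → 112 → 7 → 187 → 49 → 115 → … (one orbit).
Cycle lengths of π_112 on ℤ/199ℤ: [99, 99, 1]; 3 cycles in total.
With 3 cycles on 199 points, sign = (−1)^{199−3} = +1.
Via Zolotarev, sign(π_{112}) = (112|199) = +1.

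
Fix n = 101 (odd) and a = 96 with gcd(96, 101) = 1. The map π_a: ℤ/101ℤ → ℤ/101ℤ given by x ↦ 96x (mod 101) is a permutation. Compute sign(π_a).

+1

Start at x=82: 82 → 95 → 30 → 52 → 43 → 88 → 65 → … (one orbit).
π_96 has 3 disjoint cycles with lengths [50, 50, 1] on {0,…,100}.
With 3 cycles on 101 points, sign = (−1)^{101−3} = +1.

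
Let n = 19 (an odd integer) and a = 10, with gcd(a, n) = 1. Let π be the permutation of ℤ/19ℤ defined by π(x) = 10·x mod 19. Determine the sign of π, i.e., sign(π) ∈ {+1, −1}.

Start at x=9: 9 → 14 → 7 → 13 → 16 → 8 → 4 → … (one orbit).
2 cycles of lengths [18, 1].
With 2 cycles on 19 points, sign = (−1)^{19−2} = -1.

-1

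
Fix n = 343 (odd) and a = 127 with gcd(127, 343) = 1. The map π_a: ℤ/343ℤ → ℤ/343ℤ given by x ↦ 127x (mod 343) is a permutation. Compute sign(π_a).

Trace 260: π^k(260) = [260, 92, 22, 50, 176, 57, 36] for k=0..6.
Cycle type of π: 49×6 + 7×6 + 1×7; total 19 cycles.
n − c = 343 − 19 = 324; sign = (−1)^324 = +1.
The Jacobi symbol (127|343) = +1 (Zolotarev) agrees.

+1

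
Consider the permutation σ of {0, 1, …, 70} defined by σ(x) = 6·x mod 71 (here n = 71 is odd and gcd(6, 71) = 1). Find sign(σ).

+1

Start at x=24: 24 → 2 → 12 → 1 → 6 → 36 → 3 → … (one orbit).
Cycle type of π: 35×2 + 1; total 3 cycles.
Σ(ℓ_i−1) = 71−3 = 68; sign = (−1)^68 = +1.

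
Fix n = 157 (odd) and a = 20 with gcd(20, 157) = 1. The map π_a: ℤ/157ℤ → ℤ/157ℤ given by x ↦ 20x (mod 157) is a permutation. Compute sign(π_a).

-1

Trace 104: π^k(104) = [104, 39, 152, 57, 41, 35, 72] for k=0..6.
Cycle type of π: 156 + 1; total 2 cycles.
sign(π) = (−1)^{n − #cycles} = (−1)^{157−2} = (−1)^155 = -1.
(20|157)_J = -1 (Zolotarev's lemma cross-check).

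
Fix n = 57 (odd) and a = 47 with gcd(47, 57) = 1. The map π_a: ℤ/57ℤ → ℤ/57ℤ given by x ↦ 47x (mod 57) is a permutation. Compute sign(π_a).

Orbit of 5 under x↦47x: [5, 7, 44, 16, 11, 4, 17]… (length divides ord_57(47)).
6 cycles of lengths [18, 18, 9, 9, 2, 1].
n − c = 57 − 6 = 51; sign = (−1)^51 = -1.

-1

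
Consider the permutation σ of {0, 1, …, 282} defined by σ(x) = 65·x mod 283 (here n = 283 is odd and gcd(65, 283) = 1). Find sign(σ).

-1

Start at x=27: 27 → 57 → 26 → 275 → 46 → 160 → 212 → … (one orbit).
2 cycles of lengths [282, 1].
n − c = 283 − 2 = 281; sign = (−1)^281 = -1.
(65|283)_J = -1 (Zolotarev's lemma cross-check).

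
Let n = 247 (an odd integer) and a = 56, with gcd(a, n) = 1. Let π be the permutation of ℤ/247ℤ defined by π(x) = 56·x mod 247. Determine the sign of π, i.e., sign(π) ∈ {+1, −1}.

Orbit of 191 under x↦56x: [191, 75, 1, 56, 172, 246]… (length divides ord_247(56)).
Decompose π into cycles: lengths [6, 6, 6, 6, 6, 6, 6, 6, 6, 6, 6, 6, 6, 6, 6, 6, 6, 6, 6, 6, 6, 6, 6, 6, 6, 6, 6, 6, 6, 6, 6, 6, 6, 6, 6, 6, 6, 6, 2, 2, 2, 2, 2, 2, 2, 2, 2, 1] (48 cycles, including the fixed point 0).
48 cycles on 247: each ℓ→(−1)^(ℓ−1), product (−1)^199 = -1.

-1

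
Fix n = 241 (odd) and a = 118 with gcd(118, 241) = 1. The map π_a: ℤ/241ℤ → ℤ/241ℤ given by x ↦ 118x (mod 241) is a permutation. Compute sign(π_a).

+1

Trace 235: π^k(235) = [235, 15, 83, 154, 97, 119, 64] for k=0..6.
5 cycles of lengths [60, 60, 60, 60, 1].
n − c = 241 − 5 = 236; sign = (−1)^236 = +1.
(118|241)_J = +1 (Zolotarev's lemma cross-check).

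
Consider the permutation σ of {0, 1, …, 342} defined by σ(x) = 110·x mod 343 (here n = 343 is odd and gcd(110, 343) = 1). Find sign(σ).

Start at x=79: 79 → 115 → 302 → 292 → 221 → 300 → 72 → … (one orbit).
Decompose π into cycles: lengths [294, 42, 6, 1] (4 cycles, including the fixed point 0).
n − c = 343 − 4 = 339; sign = (−1)^339 = -1.
Check: (110/343) = -1 by Zolotarev.

-1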